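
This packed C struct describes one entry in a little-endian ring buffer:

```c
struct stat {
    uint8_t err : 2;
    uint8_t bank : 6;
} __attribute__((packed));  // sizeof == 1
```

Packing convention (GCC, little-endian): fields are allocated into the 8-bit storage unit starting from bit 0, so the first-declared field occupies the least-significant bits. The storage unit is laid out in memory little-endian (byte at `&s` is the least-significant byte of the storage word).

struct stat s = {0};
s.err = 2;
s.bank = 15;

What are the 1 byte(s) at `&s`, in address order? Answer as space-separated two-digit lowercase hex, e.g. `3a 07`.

3e

err:2 = 2 → 0x2 << 0 → word 0x02
bank:6 = 15 → 0xf << 2 → word 0x3e
word = 0x3e → little-endian bytes:
  [0]=0x3e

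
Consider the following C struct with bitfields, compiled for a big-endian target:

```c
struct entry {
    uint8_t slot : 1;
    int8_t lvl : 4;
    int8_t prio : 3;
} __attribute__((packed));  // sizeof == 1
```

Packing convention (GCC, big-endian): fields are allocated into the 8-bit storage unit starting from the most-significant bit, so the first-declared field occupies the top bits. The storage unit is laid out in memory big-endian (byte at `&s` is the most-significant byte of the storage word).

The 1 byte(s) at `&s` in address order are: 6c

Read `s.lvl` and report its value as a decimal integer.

-3

[0]=0x6c (big-endian) → word 0x6c
slot:1 @ bit 7 → (0x6c>>7)&0x1 = 0x0
lvl:4 @ bit 3 → (0x6c>>3)&0xf = 0xd  ←
prio:3 @ bit 0 → (0x6c>>0)&0x7 = 0x4
lvl signed 4b, MSB=1: 13 - 16 = -3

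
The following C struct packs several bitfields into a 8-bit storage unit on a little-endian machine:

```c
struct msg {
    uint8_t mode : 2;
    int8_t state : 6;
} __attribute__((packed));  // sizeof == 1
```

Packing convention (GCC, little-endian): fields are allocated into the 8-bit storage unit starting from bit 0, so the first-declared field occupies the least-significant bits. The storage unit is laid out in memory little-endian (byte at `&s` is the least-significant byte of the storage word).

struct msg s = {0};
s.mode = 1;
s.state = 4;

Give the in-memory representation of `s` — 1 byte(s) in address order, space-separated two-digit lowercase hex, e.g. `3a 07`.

11

[0+:2] mode=1 & 0x3 = 0x1; word=0x01
[2+:6] state=4 & 0x3f = 0x4; word=0x11
word = 0x11 → little-endian bytes:
  [0]=0x11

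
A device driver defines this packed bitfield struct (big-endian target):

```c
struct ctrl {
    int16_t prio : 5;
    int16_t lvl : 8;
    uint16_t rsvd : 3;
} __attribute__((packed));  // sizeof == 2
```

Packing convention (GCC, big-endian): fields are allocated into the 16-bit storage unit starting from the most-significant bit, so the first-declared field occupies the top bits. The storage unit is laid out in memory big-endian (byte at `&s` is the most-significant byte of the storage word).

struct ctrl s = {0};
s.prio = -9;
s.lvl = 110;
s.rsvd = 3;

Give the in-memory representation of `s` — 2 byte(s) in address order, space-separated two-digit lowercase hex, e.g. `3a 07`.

[11+:5] prio=-9 & 0x1f = 0x17; word=0xb800
[3+:8] lvl=110 & 0xff = 0x6e; word=0xbb70
[0+:3] rsvd=3 & 0x7 = 0x3; word=0xbb73
word = 0xbb73 → big-endian bytes:
  [0]=0xbb  [1]=0x73

bb 73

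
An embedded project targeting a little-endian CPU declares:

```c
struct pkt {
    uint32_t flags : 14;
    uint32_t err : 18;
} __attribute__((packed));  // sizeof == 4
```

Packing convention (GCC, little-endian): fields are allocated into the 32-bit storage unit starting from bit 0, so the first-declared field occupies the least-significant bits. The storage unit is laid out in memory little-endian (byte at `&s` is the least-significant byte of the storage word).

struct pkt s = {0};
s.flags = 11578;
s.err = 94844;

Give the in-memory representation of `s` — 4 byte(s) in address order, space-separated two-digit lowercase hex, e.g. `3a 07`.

flags (14b) val=11578 bits=0x2d3a at bit 0: 0x00002d3a
err (18b) val=94844 bits=0x1727c at bit 14: 0x5c9f2d3a
word = 0x5c9f2d3a → little-endian bytes:
  [0]=0x3a  [1]=0x2d  [2]=0x9f  [3]=0x5c

3a 2d 9f 5c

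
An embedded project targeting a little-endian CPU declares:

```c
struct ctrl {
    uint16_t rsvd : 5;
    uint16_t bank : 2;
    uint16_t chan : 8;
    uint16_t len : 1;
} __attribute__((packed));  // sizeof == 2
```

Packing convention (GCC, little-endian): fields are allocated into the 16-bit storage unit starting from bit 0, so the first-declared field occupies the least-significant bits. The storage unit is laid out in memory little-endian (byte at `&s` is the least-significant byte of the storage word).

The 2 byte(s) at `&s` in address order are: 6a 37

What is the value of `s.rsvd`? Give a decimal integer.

10

[0]=0x6a [1]=0x37 (little-endian) → word 0x376a
rsvd:5 @ bit 0 → (0x376a>>0)&0x1f = 0xa  ←
bank:2 @ bit 5 → (0x376a>>5)&0x3 = 0x3
chan:8 @ bit 7 → (0x376a>>7)&0xff = 0x6e
len:1 @ bit 15 → (0x376a>>15)&0x1 = 0x0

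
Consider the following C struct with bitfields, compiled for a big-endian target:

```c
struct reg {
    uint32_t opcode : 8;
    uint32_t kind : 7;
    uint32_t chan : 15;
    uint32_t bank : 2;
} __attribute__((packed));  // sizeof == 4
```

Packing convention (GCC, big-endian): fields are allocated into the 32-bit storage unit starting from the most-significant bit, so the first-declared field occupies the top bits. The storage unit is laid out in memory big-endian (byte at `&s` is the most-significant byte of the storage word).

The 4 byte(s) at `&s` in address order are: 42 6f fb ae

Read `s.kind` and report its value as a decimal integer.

[0]=0x42 [1]=0x6f [2]=0xfb [3]=0xae (big-endian) → word 0x426ffbae
opcode:8 @ bit 24 → (0x426ffbae>>24)&0xff = 0x42
kind:7 @ bit 17 → (0x426ffbae>>17)&0x7f = 0x37  ←
chan:15 @ bit 2 → (0x426ffbae>>2)&0x7fff = 0x7eeb
bank:2 @ bit 0 → (0x426ffbae>>0)&0x3 = 0x2

55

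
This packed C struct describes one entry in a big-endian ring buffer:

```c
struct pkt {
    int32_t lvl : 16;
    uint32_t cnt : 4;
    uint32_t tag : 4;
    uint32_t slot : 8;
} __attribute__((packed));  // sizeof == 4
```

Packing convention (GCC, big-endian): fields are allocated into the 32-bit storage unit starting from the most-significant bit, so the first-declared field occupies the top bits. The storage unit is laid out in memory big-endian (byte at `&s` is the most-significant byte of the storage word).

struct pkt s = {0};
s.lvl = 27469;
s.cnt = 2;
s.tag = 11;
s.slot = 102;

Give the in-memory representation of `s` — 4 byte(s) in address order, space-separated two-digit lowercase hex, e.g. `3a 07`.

lvl:16 = 27469 → 0x6b4d << 16 → word 0x6b4d0000
cnt:4 = 2 → 0x2 << 12 → word 0x6b4d2000
tag:4 = 11 → 0xb << 8 → word 0x6b4d2b00
slot:8 = 102 → 0x66 << 0 → word 0x6b4d2b66
word = 0x6b4d2b66 → big-endian bytes:
  [0]=0x6b  [1]=0x4d  [2]=0x2b  [3]=0x66

6b 4d 2b 66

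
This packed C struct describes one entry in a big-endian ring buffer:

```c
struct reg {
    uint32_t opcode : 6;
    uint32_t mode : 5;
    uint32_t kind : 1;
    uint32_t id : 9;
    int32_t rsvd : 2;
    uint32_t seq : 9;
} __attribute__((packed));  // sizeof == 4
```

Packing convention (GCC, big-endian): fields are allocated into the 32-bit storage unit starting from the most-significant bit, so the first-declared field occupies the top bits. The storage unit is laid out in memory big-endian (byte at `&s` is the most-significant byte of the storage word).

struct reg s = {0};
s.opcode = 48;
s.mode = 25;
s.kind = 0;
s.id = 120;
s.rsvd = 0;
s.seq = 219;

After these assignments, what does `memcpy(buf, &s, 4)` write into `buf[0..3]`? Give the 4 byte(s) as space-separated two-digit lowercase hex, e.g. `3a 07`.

[26+:6] opcode=48 & 0x3f = 0x30; word=0xc0000000
[21+:5] mode=25 & 0x1f = 0x19; word=0xc3200000
[20+:1] kind=0 & 0x1 = 0x0; word=0xc3200000
[11+:9] id=120 & 0x1ff = 0x78; word=0xc323c000
[9+:2] rsvd=0 & 0x3 = 0x0; word=0xc323c000
[0+:9] seq=219 & 0x1ff = 0xdb; word=0xc323c0db
word = 0xc323c0db → big-endian bytes:
  [0]=0xc3  [1]=0x23  [2]=0xc0  [3]=0xdb

c3 23 c0 db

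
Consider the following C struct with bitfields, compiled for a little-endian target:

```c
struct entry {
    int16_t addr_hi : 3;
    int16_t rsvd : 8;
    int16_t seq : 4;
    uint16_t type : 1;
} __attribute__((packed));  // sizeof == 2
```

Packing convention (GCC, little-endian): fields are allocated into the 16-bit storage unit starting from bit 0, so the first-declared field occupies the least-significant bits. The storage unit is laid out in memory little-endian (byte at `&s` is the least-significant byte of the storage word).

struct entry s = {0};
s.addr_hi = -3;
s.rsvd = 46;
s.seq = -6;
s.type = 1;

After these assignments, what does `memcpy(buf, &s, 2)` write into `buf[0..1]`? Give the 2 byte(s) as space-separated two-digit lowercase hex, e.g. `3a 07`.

addr_hi (3b) val=-3 bits=0x5 at bit 0: 0x0005
rsvd (8b) val=46 bits=0x2e at bit 3: 0x0175
seq (4b) val=-6 bits=0xa at bit 11: 0x5175
type (1b) val=1 bits=0x1 at bit 15: 0xd175
word = 0xd175 → little-endian bytes:
  [0]=0x75  [1]=0xd1

75 d1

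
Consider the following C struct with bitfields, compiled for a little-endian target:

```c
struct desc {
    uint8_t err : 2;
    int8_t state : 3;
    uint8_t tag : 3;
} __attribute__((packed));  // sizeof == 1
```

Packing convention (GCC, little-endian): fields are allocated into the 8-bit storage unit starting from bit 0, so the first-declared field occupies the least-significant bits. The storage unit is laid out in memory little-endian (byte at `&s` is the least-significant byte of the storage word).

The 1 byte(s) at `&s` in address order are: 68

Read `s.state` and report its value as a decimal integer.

2

[0]=0x68 (little-endian) → word 0x68
err:2 @ bit 0 → (0x68>>0)&0x3 = 0x0
state:3 @ bit 2 → (0x68>>2)&0x7 = 0x2  ←
tag:3 @ bit 5 → (0x68>>5)&0x7 = 0x3
state signed 3b, MSB=0: value = 2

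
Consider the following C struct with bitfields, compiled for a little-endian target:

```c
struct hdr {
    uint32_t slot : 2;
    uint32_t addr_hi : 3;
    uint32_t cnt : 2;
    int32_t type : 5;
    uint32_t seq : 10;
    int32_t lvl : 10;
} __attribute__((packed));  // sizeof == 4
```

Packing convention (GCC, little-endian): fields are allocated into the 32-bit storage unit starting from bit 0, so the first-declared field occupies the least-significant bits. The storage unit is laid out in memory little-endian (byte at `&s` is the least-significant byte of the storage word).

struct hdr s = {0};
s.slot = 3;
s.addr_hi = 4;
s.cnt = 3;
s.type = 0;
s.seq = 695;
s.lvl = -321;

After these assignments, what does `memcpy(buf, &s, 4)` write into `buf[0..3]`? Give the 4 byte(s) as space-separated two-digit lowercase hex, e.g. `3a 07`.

[0+:2] slot=3 & 0x3 = 0x3; word=0x00000003
[2+:3] addr_hi=4 & 0x7 = 0x4; word=0x00000013
[5+:2] cnt=3 & 0x3 = 0x3; word=0x00000073
[7+:5] type=0 & 0x1f = 0x0; word=0x00000073
[12+:10] seq=695 & 0x3ff = 0x2b7; word=0x002b7073
[22+:10] lvl=-321 & 0x3ff = 0x2bf; word=0xafeb7073
word = 0xafeb7073 → little-endian bytes:
  [0]=0x73  [1]=0x70  [2]=0xeb  [3]=0xaf

73 70 eb af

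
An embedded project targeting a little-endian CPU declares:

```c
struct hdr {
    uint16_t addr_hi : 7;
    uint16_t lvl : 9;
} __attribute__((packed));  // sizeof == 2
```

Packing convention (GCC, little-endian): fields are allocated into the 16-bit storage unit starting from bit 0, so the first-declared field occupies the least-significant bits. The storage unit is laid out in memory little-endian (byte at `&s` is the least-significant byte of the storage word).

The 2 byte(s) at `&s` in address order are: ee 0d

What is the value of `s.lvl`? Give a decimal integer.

27

[0]=0xee [1]=0x0d (little-endian) → word 0x0dee
addr_hi [0+:7] = (word>>0) & 0x7f = 110
lvl [7+:9] = (word>>7) & 0x1ff = 27  ←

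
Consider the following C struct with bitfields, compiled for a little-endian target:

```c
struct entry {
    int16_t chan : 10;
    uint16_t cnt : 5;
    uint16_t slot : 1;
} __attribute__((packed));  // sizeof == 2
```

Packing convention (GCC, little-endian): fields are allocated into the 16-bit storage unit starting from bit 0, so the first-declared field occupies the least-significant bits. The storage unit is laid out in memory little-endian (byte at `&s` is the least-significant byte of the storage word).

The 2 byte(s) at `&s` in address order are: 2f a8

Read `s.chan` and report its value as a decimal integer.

47

[0]=0x2f [1]=0xa8 (little-endian) → word 0xa82f
chan:10 @ bit 0 → (0xa82f>>0)&0x3ff = 0x2f  ←
cnt:5 @ bit 10 → (0xa82f>>10)&0x1f = 0xa
slot:1 @ bit 15 → (0xa82f>>15)&0x1 = 0x1
chan signed 10b, MSB=0: value = 47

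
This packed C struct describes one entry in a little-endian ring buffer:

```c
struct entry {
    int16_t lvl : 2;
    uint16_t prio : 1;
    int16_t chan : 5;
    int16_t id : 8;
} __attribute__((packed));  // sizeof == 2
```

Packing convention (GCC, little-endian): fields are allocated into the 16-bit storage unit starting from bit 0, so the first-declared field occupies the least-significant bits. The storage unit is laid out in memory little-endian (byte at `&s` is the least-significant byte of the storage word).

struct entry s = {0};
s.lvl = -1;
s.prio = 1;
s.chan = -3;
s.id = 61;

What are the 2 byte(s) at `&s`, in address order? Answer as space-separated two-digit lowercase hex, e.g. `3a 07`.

ef 3d

lvl (2b) val=-1 bits=0x3 at bit 0: 0x0003
prio (1b) val=1 bits=0x1 at bit 2: 0x0007
chan (5b) val=-3 bits=0x1d at bit 3: 0x00ef
id (8b) val=61 bits=0x3d at bit 8: 0x3def
word = 0x3def → little-endian bytes:
  [0]=0xef  [1]=0x3d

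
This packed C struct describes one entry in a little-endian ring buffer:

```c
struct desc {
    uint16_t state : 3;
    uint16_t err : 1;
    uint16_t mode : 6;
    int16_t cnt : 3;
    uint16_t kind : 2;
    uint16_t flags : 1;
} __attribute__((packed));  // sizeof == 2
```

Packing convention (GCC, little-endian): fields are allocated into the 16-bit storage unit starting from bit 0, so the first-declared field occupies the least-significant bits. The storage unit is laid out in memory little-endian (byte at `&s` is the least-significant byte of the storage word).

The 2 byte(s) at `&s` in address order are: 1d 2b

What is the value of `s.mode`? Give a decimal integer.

[0]=0x1d [1]=0x2b (little-endian) → word 0x2b1d
state:3 @ bit 0 → (0x2b1d>>0)&0x7 = 0x5
err:1 @ bit 3 → (0x2b1d>>3)&0x1 = 0x1
mode:6 @ bit 4 → (0x2b1d>>4)&0x3f = 0x31  ←
cnt:3 @ bit 10 → (0x2b1d>>10)&0x7 = 0x2
kind:2 @ bit 13 → (0x2b1d>>13)&0x3 = 0x1
flags:1 @ bit 15 → (0x2b1d>>15)&0x1 = 0x0

49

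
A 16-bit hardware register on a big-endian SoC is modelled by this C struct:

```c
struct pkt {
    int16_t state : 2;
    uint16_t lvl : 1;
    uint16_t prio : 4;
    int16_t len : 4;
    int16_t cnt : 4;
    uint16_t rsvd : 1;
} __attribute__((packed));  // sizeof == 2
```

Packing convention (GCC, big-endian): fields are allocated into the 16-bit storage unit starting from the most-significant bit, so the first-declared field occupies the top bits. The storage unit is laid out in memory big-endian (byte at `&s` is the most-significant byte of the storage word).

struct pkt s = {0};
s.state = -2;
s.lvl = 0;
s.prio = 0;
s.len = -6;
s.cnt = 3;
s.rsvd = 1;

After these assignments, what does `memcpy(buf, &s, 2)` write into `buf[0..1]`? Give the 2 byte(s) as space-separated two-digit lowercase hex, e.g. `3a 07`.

state:2 = -2 → 0x2 << 14 → word 0x8000
lvl:1 = 0 → 0x0 << 13 → word 0x8000
prio:4 = 0 → 0x0 << 9 → word 0x8000
len:4 = -6 → 0xa << 5 → word 0x8140
cnt:4 = 3 → 0x3 << 1 → word 0x8146
rsvd:1 = 1 → 0x1 << 0 → word 0x8147
word = 0x8147 → big-endian bytes:
  [0]=0x81  [1]=0x47

81 47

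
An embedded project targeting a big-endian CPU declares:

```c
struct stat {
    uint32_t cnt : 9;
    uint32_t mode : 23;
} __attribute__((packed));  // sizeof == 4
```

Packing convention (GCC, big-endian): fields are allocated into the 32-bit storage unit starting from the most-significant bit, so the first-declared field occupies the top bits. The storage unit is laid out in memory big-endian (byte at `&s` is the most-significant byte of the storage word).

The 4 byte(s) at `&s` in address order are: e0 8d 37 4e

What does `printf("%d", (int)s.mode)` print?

866126

[0]=0xe0 [1]=0x8d [2]=0x37 [3]=0x4e (big-endian) → word 0xe08d374e
cnt [23+:9] = (word>>23) & 0x1ff = 449
mode [0+:23] = (word>>0) & 0x7fffff = 866126  ←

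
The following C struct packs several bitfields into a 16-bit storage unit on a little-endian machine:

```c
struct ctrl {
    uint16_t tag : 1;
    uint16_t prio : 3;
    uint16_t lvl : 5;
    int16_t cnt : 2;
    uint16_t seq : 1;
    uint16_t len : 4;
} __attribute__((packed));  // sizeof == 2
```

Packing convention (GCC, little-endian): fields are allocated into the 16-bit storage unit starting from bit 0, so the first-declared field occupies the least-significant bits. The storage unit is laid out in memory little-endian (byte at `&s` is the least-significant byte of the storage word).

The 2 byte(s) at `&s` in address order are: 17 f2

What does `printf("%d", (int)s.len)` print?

15

[0]=0x17 [1]=0xf2 (little-endian) → word 0xf217
tag [0+:1] = (word>>0) & 0x1 = 1
prio [1+:3] = (word>>1) & 0x7 = 3
lvl [4+:5] = (word>>4) & 0x1f = 1
cnt [9+:2] = (word>>9) & 0x3 = 1
seq [11+:1] = (word>>11) & 0x1 = 0
len [12+:4] = (word>>12) & 0xf = 15  ←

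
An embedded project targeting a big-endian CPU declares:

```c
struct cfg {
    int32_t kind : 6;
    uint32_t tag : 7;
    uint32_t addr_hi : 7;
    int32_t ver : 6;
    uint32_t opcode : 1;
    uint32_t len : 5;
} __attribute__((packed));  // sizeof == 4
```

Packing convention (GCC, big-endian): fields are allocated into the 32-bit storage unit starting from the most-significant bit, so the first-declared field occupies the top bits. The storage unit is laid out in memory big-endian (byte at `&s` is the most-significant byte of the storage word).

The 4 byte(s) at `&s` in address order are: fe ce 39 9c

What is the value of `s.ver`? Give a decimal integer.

[0]=0xfe [1]=0xce [2]=0x39 [3]=0x9c (big-endian) → word 0xfece399c
kind [26+:6] = (word>>26) & 0x3f = 63
tag [19+:7] = (word>>19) & 0x7f = 89
addr_hi [12+:7] = (word>>12) & 0x7f = 99
ver [6+:6] = (word>>6) & 0x3f = 38  ←
opcode [5+:1] = (word>>5) & 0x1 = 0
len [0+:5] = (word>>0) & 0x1f = 28
ver signed 6b, MSB=1: 38 - 64 = -26

-26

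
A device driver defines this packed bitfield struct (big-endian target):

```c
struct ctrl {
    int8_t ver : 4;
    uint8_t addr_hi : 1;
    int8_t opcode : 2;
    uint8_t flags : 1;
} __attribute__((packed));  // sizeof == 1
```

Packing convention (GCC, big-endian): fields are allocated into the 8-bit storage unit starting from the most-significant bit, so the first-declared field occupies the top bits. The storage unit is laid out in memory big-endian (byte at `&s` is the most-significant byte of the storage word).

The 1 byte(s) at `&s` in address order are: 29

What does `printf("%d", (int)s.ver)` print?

2

[0]=0x29 (big-endian) → word 0x29
ver:4 @ bit 4 → (0x29>>4)&0xf = 0x2  ←
addr_hi:1 @ bit 3 → (0x29>>3)&0x1 = 0x1
opcode:2 @ bit 1 → (0x29>>1)&0x3 = 0x0
flags:1 @ bit 0 → (0x29>>0)&0x1 = 0x1
ver signed 4b, MSB=0: value = 2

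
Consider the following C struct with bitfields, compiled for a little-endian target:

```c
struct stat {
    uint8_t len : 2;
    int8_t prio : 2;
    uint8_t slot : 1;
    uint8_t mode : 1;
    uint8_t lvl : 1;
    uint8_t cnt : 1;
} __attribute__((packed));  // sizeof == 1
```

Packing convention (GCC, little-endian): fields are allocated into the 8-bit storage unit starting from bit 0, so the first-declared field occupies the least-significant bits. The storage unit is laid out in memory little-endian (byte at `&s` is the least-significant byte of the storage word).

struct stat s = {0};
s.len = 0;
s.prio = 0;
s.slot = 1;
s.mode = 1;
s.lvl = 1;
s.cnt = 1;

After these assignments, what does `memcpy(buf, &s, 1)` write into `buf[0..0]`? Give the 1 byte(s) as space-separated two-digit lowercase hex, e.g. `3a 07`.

f0

[0+:2] len=0 & 0x3 = 0x0; word=0x00
[2+:2] prio=0 & 0x3 = 0x0; word=0x00
[4+:1] slot=1 & 0x1 = 0x1; word=0x10
[5+:1] mode=1 & 0x1 = 0x1; word=0x30
[6+:1] lvl=1 & 0x1 = 0x1; word=0x70
[7+:1] cnt=1 & 0x1 = 0x1; word=0xf0
word = 0xf0 → little-endian bytes:
  [0]=0xf0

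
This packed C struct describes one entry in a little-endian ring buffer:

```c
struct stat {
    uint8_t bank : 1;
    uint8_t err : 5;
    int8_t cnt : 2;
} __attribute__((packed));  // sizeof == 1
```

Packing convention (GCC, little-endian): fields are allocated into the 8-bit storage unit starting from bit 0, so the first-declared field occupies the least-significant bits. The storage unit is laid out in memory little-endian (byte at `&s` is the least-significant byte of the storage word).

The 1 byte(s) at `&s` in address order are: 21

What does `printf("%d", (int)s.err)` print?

[0]=0x21 (little-endian) → word 0x21
bank:1 @ bit 0 → (0x21>>0)&0x1 = 0x1
err:5 @ bit 1 → (0x21>>1)&0x1f = 0x10  ←
cnt:2 @ bit 6 → (0x21>>6)&0x3 = 0x0

16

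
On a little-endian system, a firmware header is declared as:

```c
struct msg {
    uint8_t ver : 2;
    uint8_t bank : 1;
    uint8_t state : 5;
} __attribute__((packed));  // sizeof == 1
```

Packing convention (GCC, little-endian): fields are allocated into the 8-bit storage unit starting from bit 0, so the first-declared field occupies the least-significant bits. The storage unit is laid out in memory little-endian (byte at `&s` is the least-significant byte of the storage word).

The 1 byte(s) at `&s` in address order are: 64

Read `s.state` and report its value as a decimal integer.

12

[0]=0x64 (little-endian) → word 0x64
ver:2 @ bit 0 → (0x64>>0)&0x3 = 0x0
bank:1 @ bit 2 → (0x64>>2)&0x1 = 0x1
state:5 @ bit 3 → (0x64>>3)&0x1f = 0xc  ←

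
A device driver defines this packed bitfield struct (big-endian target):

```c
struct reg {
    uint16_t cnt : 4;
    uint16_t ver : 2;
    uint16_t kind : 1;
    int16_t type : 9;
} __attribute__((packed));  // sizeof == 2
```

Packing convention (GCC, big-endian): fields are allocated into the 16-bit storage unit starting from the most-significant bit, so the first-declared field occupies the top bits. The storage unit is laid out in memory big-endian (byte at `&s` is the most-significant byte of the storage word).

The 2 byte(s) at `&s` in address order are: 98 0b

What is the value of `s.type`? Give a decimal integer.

[0]=0x98 [1]=0x0b (big-endian) → word 0x980b
cnt [12+:4] = (word>>12) & 0xf = 9
ver [10+:2] = (word>>10) & 0x3 = 2
kind [9+:1] = (word>>9) & 0x1 = 0
type [0+:9] = (word>>0) & 0x1ff = 11  ←
type signed 9b, MSB=0: value = 11

11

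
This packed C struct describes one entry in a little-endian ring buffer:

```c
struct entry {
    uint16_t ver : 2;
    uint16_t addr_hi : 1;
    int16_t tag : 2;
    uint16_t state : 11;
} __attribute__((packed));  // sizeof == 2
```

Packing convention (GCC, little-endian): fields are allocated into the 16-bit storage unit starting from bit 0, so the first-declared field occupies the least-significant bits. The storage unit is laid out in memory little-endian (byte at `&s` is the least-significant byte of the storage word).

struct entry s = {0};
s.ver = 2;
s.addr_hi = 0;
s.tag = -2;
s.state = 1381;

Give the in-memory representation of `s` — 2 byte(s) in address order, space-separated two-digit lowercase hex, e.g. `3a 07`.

[0+:2] ver=2 & 0x3 = 0x2; word=0x0002
[2+:1] addr_hi=0 & 0x1 = 0x0; word=0x0002
[3+:2] tag=-2 & 0x3 = 0x2; word=0x0012
[5+:11] state=1381 & 0x7ff = 0x565; word=0xacb2
word = 0xacb2 → little-endian bytes:
  [0]=0xb2  [1]=0xac

b2 ac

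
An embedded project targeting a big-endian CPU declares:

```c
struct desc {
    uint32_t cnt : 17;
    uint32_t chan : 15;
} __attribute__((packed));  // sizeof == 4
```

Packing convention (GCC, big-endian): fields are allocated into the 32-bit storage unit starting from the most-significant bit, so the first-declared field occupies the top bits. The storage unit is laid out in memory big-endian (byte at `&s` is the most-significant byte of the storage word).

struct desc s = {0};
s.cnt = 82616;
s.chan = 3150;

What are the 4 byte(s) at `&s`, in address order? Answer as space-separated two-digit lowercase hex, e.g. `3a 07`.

[15+:17] cnt=82616 & 0x1ffff = 0x142b8; word=0xa15c0000
[0+:15] chan=3150 & 0x7fff = 0xc4e; word=0xa15c0c4e
word = 0xa15c0c4e → big-endian bytes:
  [0]=0xa1  [1]=0x5c  [2]=0x0c  [3]=0x4e

a1 5c 0c 4e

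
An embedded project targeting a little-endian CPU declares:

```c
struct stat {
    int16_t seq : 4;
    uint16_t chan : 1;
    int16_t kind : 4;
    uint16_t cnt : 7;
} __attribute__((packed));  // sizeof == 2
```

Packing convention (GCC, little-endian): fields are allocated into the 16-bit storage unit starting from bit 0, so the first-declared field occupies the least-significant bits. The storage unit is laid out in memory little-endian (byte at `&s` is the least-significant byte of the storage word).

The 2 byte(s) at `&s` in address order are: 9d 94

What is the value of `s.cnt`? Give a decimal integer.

74

[0]=0x9d [1]=0x94 (little-endian) → word 0x949d
seq [0+:4] = (word>>0) & 0xf = 13
chan [4+:1] = (word>>4) & 0x1 = 1
kind [5+:4] = (word>>5) & 0xf = 4
cnt [9+:7] = (word>>9) & 0x7f = 74  ←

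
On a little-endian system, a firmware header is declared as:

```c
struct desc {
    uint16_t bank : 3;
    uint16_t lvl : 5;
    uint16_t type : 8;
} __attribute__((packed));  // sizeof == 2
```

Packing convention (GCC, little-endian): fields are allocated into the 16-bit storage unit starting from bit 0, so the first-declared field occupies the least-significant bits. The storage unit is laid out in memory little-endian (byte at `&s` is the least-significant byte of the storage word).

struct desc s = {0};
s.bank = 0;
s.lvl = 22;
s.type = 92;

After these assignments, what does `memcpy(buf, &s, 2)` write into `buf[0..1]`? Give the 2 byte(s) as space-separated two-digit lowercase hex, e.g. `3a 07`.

bank (3b) val=0 bits=0x0 at bit 0: 0x0000
lvl (5b) val=22 bits=0x16 at bit 3: 0x00b0
type (8b) val=92 bits=0x5c at bit 8: 0x5cb0
word = 0x5cb0 → little-endian bytes:
  [0]=0xb0  [1]=0x5c

b0 5c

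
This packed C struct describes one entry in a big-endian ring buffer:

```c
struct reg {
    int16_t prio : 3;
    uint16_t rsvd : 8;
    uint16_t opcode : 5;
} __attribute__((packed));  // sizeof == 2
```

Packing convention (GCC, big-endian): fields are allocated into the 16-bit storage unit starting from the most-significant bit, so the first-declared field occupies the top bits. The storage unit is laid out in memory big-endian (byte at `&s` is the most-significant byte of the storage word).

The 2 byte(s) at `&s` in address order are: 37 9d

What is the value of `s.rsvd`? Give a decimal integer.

[0]=0x37 [1]=0x9d (big-endian) → word 0x379d
prio:3 @ bit 13 → (0x379d>>13)&0x7 = 0x1
rsvd:8 @ bit 5 → (0x379d>>5)&0xff = 0xbc  ←
opcode:5 @ bit 0 → (0x379d>>0)&0x1f = 0x1d

188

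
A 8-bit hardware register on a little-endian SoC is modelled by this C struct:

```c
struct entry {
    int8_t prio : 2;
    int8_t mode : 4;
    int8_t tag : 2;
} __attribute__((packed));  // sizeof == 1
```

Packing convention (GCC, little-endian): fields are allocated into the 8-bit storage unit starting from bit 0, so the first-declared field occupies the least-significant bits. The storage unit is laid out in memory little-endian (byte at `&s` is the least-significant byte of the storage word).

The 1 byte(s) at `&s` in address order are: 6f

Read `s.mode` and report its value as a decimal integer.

[0]=0x6f (little-endian) → word 0x6f
prio [0+:2] = (word>>0) & 0x3 = 3
mode [2+:4] = (word>>2) & 0xf = 11  ←
tag [6+:2] = (word>>6) & 0x3 = 1
mode signed 4b, MSB=1: 11 - 16 = -5

-5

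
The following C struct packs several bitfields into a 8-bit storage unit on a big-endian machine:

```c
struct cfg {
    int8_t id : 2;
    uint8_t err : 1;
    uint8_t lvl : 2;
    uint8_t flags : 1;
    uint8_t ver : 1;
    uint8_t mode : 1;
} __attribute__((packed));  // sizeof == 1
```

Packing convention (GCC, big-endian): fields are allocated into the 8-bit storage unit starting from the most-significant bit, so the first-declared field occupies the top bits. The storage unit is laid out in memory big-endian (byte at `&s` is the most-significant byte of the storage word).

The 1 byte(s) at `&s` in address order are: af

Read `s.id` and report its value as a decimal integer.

-2

[0]=0xaf (big-endian) → word 0xaf
id [6+:2] = (word>>6) & 0x3 = 2  ←
err [5+:1] = (word>>5) & 0x1 = 1
lvl [3+:2] = (word>>3) & 0x3 = 1
flags [2+:1] = (word>>2) & 0x1 = 1
ver [1+:1] = (word>>1) & 0x1 = 1
mode [0+:1] = (word>>0) & 0x1 = 1
id signed 2b, MSB=1: 2 - 4 = -2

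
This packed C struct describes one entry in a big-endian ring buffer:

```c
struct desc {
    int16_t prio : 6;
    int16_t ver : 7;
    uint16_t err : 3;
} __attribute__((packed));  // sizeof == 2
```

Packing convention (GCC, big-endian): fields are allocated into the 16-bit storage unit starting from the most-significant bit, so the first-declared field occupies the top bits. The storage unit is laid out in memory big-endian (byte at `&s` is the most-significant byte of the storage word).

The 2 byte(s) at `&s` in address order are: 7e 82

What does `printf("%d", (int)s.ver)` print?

-48

[0]=0x7e [1]=0x82 (big-endian) → word 0x7e82
prio [10+:6] = (word>>10) & 0x3f = 31
ver [3+:7] = (word>>3) & 0x7f = 80  ←
err [0+:3] = (word>>0) & 0x7 = 2
ver signed 7b, MSB=1: 80 - 128 = -48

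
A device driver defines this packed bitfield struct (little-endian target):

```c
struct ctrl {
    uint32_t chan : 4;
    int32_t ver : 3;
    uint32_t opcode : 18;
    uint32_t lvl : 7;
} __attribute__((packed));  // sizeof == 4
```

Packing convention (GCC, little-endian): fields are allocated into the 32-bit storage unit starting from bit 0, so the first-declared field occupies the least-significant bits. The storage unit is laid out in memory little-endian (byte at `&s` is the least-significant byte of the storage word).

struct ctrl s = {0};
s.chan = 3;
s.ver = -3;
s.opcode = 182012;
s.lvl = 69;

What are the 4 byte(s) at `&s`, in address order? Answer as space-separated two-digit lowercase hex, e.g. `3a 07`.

53 7e 63 8b

[0+:4] chan=3 & 0xf = 0x3; word=0x00000003
[4+:3] ver=-3 & 0x7 = 0x5; word=0x00000053
[7+:18] opcode=182012 & 0x3ffff = 0x2c6fc; word=0x01637e53
[25+:7] lvl=69 & 0x7f = 0x45; word=0x8b637e53
word = 0x8b637e53 → little-endian bytes:
  [0]=0x53  [1]=0x7e  [2]=0x63  [3]=0x8b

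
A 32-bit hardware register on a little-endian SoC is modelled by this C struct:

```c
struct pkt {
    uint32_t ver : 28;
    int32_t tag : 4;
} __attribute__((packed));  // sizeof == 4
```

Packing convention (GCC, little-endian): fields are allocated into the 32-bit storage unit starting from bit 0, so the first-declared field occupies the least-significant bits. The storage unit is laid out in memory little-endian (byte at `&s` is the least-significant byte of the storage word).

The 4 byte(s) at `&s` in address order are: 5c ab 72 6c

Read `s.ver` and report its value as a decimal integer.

[0]=0x5c [1]=0xab [2]=0x72 [3]=0x6c (little-endian) → word 0x6c72ab5c
ver [0+:28] = (word>>0) & 0xfffffff = 208841564  ←
tag [28+:4] = (word>>28) & 0xf = 6

208841564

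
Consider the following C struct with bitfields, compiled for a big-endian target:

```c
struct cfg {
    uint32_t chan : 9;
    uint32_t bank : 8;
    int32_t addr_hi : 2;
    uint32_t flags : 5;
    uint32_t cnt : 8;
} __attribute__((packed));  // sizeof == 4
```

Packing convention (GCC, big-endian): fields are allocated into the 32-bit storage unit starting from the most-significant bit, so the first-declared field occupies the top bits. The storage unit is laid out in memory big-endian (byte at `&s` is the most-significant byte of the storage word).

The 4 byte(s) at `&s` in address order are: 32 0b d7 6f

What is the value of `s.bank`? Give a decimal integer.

[0]=0x32 [1]=0x0b [2]=0xd7 [3]=0x6f (big-endian) → word 0x320bd76f
chan:9 @ bit 23 → (0x320bd76f>>23)&0x1ff = 0x64
bank:8 @ bit 15 → (0x320bd76f>>15)&0xff = 0x17  ←
addr_hi:2 @ bit 13 → (0x320bd76f>>13)&0x3 = 0x2
flags:5 @ bit 8 → (0x320bd76f>>8)&0x1f = 0x17
cnt:8 @ bit 0 → (0x320bd76f>>0)&0xff = 0x6f

23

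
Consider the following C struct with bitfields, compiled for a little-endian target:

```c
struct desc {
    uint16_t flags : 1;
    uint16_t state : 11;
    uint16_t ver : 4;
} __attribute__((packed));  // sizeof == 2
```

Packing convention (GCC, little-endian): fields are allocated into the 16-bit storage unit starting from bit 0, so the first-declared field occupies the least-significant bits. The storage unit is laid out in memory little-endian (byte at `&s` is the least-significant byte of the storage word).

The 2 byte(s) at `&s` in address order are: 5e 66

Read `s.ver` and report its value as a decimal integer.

6

[0]=0x5e [1]=0x66 (little-endian) → word 0x665e
flags:1 @ bit 0 → (0x665e>>0)&0x1 = 0x0
state:11 @ bit 1 → (0x665e>>1)&0x7ff = 0x32f
ver:4 @ bit 12 → (0x665e>>12)&0xf = 0x6  ←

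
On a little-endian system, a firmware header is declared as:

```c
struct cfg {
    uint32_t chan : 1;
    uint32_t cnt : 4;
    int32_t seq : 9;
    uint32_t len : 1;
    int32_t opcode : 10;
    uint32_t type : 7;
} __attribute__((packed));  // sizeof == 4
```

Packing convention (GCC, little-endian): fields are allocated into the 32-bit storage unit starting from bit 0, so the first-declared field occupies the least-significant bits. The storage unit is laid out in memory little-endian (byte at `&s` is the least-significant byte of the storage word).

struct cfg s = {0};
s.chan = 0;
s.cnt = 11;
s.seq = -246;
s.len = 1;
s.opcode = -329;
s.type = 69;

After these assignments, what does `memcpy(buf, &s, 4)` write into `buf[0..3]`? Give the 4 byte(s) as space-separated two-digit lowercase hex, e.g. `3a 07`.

chan (1b) val=0 bits=0x0 at bit 0: 0x00000000
cnt (4b) val=11 bits=0xb at bit 1: 0x00000016
seq (9b) val=-246 bits=0x10a at bit 5: 0x00002156
len (1b) val=1 bits=0x1 at bit 14: 0x00006156
opcode (10b) val=-329 bits=0x2b7 at bit 15: 0x015be156
type (7b) val=69 bits=0x45 at bit 25: 0x8b5be156
word = 0x8b5be156 → little-endian bytes:
  [0]=0x56  [1]=0xe1  [2]=0x5b  [3]=0x8b

56 e1 5b 8b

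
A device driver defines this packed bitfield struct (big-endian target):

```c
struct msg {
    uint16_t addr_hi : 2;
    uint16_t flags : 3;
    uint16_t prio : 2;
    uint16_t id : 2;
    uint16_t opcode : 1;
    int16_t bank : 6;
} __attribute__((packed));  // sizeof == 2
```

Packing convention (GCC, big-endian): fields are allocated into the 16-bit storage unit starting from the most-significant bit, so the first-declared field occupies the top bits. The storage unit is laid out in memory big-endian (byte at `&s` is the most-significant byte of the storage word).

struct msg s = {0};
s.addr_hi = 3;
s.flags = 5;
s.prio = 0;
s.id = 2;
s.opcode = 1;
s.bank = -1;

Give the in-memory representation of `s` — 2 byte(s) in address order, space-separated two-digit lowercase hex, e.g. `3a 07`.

e9 7f

addr_hi:2 = 3 → 0x3 << 14 → word 0xc000
flags:3 = 5 → 0x5 << 11 → word 0xe800
prio:2 = 0 → 0x0 << 9 → word 0xe800
id:2 = 2 → 0x2 << 7 → word 0xe900
opcode:1 = 1 → 0x1 << 6 → word 0xe940
bank:6 = -1 → 0x3f << 0 → word 0xe97f
word = 0xe97f → big-endian bytes:
  [0]=0xe9  [1]=0x7f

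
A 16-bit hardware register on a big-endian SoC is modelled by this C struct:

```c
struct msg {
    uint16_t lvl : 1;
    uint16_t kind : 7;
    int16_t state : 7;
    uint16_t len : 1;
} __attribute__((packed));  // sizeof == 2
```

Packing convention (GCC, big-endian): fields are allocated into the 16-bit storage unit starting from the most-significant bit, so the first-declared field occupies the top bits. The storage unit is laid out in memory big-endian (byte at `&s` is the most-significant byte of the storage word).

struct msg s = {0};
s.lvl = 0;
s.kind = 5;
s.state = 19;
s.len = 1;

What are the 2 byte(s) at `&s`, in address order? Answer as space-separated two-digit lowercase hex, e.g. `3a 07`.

05 27

lvl (1b) val=0 bits=0x0 at bit 15: 0x0000
kind (7b) val=5 bits=0x5 at bit 8: 0x0500
state (7b) val=19 bits=0x13 at bit 1: 0x0526
len (1b) val=1 bits=0x1 at bit 0: 0x0527
word = 0x0527 → big-endian bytes:
  [0]=0x05  [1]=0x27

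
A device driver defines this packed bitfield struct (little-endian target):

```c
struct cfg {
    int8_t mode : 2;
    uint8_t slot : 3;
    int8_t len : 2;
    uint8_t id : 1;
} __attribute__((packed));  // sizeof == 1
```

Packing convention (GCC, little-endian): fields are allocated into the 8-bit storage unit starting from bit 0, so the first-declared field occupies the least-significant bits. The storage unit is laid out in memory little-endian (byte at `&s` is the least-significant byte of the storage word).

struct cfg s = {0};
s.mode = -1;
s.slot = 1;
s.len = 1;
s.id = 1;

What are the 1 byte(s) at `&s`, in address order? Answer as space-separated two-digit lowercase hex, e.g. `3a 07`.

a7

mode:2 = -1 → 0x3 << 0 → word 0x03
slot:3 = 1 → 0x1 << 2 → word 0x07
len:2 = 1 → 0x1 << 5 → word 0x27
id:1 = 1 → 0x1 << 7 → word 0xa7
word = 0xa7 → little-endian bytes:
  [0]=0xa7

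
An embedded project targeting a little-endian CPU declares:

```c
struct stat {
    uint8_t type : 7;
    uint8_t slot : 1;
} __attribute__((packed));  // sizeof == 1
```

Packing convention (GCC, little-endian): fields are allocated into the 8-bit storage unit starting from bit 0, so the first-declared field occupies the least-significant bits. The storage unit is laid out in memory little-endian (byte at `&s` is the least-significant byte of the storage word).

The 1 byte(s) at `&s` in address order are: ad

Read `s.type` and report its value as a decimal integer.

[0]=0xad (little-endian) → word 0xad
type:7 @ bit 0 → (0xad>>0)&0x7f = 0x2d  ←
slot:1 @ bit 7 → (0xad>>7)&0x1 = 0x1

45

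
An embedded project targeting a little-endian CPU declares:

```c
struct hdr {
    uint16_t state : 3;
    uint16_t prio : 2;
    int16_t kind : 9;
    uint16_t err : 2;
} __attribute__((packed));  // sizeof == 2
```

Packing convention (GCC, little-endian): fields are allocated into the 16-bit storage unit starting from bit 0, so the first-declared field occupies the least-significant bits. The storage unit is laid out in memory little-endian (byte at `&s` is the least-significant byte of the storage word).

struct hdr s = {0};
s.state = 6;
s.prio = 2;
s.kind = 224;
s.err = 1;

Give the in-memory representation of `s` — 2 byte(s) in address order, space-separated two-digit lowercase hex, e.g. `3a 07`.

state (3b) val=6 bits=0x6 at bit 0: 0x0006
prio (2b) val=2 bits=0x2 at bit 3: 0x0016
kind (9b) val=224 bits=0xe0 at bit 5: 0x1c16
err (2b) val=1 bits=0x1 at bit 14: 0x5c16
word = 0x5c16 → little-endian bytes:
  [0]=0x16  [1]=0x5c

16 5c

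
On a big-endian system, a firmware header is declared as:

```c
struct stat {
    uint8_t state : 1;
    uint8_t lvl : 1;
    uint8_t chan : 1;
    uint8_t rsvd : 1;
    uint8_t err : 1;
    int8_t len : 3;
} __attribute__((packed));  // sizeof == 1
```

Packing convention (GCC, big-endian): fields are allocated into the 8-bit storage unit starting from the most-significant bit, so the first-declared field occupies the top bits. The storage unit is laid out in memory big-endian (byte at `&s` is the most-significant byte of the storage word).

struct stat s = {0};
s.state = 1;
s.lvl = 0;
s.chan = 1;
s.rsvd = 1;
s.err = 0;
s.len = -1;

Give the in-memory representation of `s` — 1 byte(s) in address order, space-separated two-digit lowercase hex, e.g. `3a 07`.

state (1b) val=1 bits=0x1 at bit 7: 0x80
lvl (1b) val=0 bits=0x0 at bit 6: 0x80
chan (1b) val=1 bits=0x1 at bit 5: 0xa0
rsvd (1b) val=1 bits=0x1 at bit 4: 0xb0
err (1b) val=0 bits=0x0 at bit 3: 0xb0
len (3b) val=-1 bits=0x7 at bit 0: 0xb7
word = 0xb7 → big-endian bytes:
  [0]=0xb7

b7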